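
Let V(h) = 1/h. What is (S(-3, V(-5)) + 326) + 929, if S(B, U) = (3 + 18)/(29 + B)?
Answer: 32651/26 ≈ 1255.8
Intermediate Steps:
S(B, U) = 21/(29 + B)
(S(-3, V(-5)) + 326) + 929 = (21/(29 - 3) + 326) + 929 = (21/26 + 326) + 929 = 8497/26 + 929 = 32651/26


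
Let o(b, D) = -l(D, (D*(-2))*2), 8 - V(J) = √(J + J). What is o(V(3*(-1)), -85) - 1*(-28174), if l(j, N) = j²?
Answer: 20949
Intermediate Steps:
V(J) = 8 - √2*√J (V(J) = 8 - √(J + J) = 8 - √(2*J) = 8 - √2*√J)
o(b, D) = -D²
o(V(3*(-1)), -85) - 1*(-28174) = -1*(-85)² - 1*(-28174) = -1*7225 + 28174 = -7225 + 28174 = 20949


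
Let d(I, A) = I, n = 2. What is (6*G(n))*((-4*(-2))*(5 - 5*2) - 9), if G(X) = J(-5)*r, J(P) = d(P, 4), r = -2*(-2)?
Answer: 5880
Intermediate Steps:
r = 4
J(P) = P
G(X) = -20 (G(X) = -5*4 = -20)
(6*G(n))*((-4*(-2))*(5 - 5*2) - 9) = (6*(-20))*((-4*(-2))*(5 - 5*2) - 9) = -120*(8*(5 - 10) - 9) = -120*(8*(-5) - 9) = -120*(-40 - 9) = -120*(-49) = 5880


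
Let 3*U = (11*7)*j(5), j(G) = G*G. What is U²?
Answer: 3705625/9 ≈ 4.1174e+5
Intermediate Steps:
j(G) = G²
U = 1925/3 (U = ((11*7)*5²)/3 = (77*25)/3 = (⅓)*1925 = 1925/3 ≈ 641.67)
U² = (1925/3)² = 3705625/9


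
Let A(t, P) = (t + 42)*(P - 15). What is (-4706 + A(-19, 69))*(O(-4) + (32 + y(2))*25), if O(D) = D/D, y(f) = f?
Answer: -2947864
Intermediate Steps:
O(D) = 1
A(t, P) = (-15 + P)*(42 + t) (A(t, P) = (42 + t)*(-15 + P) = (-15 + P)*(42 + t))
(-4706 + A(-19, 69))*(O(-4) + (32 + y(2))*25) = (-4706 + (-630 - 15*(-19) + 42*69 + 69*(-19)))*(1 + (32 + 2)*25) = (-4706 + (-630 + 285 + 2898 - 1311))*(1 + 34*25) = (-4706 + 1242)*(1 + 850) = -3464*851 = -2947864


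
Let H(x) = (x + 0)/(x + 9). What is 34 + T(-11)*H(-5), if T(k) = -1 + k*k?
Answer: -116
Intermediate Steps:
H(x) = x/(9 + x)
T(k) = -1 + k²
34 + T(-11)*H(-5) = 34 + (-1 + (-11)²)*(-5/(9 - 5)) = 34 + (-1 + 121)*(-5/4) = 34 + 120*(-5*¼) = 34 + 120*(-5/4) = 34 - 150 = -116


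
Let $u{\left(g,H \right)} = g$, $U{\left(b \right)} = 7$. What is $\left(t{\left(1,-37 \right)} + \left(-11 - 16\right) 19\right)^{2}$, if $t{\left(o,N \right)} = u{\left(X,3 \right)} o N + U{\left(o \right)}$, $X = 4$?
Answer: $427716$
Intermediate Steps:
$t{\left(o,N \right)} = 7 + 4 N o$ ($t{\left(o,N \right)} = 4 o N + 7 = 4 N o + 7 = 7 + 4 N o$)
$\left(t{\left(1,-37 \right)} + \left(-11 - 16\right) 19\right)^{2} = \left(\left(7 + 4 \left(-37\right) 1\right) + \left(-11 - 16\right) 19\right)^{2} = \left(\left(7 - 148\right) - 513\right)^{2} = \left(-141 - 513\right)^{2} = \left(-654\right)^{2} = 427716$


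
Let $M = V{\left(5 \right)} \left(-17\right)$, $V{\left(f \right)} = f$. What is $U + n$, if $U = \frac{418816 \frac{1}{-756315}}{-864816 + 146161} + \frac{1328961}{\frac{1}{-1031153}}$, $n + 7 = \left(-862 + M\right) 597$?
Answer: $- \frac{744832623486313137829859}{543529556325} \approx -1.3704 \cdot 10^{12}$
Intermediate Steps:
$M = -85$ ($M = 5 \left(-17\right) = -85$)
$n = -565366$ ($n = -7 + \left(-862 - 85\right) 597 = -7 - 565359 = -565366$)
$U = - \frac{744832316193181996589909}{543529556325}$ ($U = \frac{418816 \left(- \frac{1}{756315}\right)}{-718655} + \frac{1328961}{- \frac{1}{1031153}} = \left(- \frac{418816}{756315}\right) \left(- \frac{1}{718655}\right) + 1328961 \left(-1031153\right) = \frac{418816}{543529556325} - 1370362122033 = - \frac{744832316193181996589909}{543529556325} \approx -1.3704 \cdot 10^{12}$)
$U + n = - \frac{744832316193181996589909}{543529556325} - 565366 = - \frac{744832623486313137829859}{543529556325}$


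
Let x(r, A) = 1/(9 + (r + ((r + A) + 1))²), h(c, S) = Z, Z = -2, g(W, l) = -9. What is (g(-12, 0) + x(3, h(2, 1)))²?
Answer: 93025/1156 ≈ 80.471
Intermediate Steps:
h(c, S) = -2
x(r, A) = 1/(9 + (1 + A + 2*r)²) (x(r, A) = 1/(9 + (r + ((A + r) + 1))²) = 1/(9 + (r + (1 + A + r))²) = 1/(9 + (1 + A + 2*r)²))
(g(-12, 0) + x(3, h(2, 1)))² = (-9 + 1/(9 + (1 - 2 + 2*3)²))² = (-9 + 1/(9 + (1 - 2 + 6)²))² = (-9 + 1/(9 + 5²))² = (-9 + 1/(9 + 25))² = (-9 + 1/34)² = (-305/34)² = 93025/1156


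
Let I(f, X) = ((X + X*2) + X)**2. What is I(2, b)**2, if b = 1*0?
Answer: 0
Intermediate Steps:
b = 0
I(f, X) = 16*X**2 (I(f, X) = ((X + 2*X) + X)**2 = (3*X + X)**2 = (4*X)**2 = 16*X**2)
I(2, b)**2 = (16*0**2)**2 = (16*0)**2 = 0**2 = 0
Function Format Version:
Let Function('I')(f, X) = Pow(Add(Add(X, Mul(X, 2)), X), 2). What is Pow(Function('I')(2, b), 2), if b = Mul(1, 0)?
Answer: 0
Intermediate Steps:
b = 0
Function('I')(f, X) = Mul(16, Pow(X, 2)) (Function('I')(f, X) = Pow(Add(Add(X, Mul(2, X)), X), 2) = Pow(Add(Mul(3, X), X), 2) = Pow(Mul(4, X), 2) = Mul(16, Pow(X, 2)))
Pow(Function('I')(2, b), 2) = Pow(Mul(16, Pow(0, 2)), 2) = Pow(Mul(16, 0), 2) = Pow(0, 2) = 0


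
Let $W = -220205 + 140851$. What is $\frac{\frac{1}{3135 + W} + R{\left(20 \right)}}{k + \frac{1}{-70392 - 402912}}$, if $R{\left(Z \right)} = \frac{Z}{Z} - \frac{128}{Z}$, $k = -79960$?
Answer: $\frac{1827431184}{27059452306315} \approx 6.7534 \cdot 10^{-5}$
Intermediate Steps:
$R{\left(Z \right)} = 1 - \frac{128}{Z}$
$W = -79354$
$\frac{\frac{1}{3135 + W} + R{\left(20 \right)}}{k + \frac{1}{-70392 - 402912}} = \frac{\frac{1}{3135 - 79354} + \frac{-128 + 20}{20}}{-79960 + \frac{1}{-70392 - 402912}} = \frac{\frac{1}{-76219} + \frac{1}{20} \left(-108\right)}{-79960 + \frac{1}{-473304}} = \frac{- \frac{1}{76219} - \frac{27}{5}}{-79960 - \frac{1}{473304}} = - \frac{2057918}{381095 \left(- \frac{37845387841}{473304}\right)} = \left(- \frac{2057918}{381095}\right) \left(- \frac{473304}{37845387841}\right) = \frac{1827431184}{27059452306315}$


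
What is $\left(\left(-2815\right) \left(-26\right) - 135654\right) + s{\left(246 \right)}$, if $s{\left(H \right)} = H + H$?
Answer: $-61972$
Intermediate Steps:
$s{\left(H \right)} = 2 H$
$\left(\left(-2815\right) \left(-26\right) - 135654\right) + s{\left(246 \right)} = \left(\left(-2815\right) \left(-26\right) - 135654\right) + 2 \cdot 246 = \left(73190 - 135654\right) + 492 = -62464 + 492 = -61972$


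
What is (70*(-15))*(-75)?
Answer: 78750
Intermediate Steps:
(70*(-15))*(-75) = -1050*(-75) = 78750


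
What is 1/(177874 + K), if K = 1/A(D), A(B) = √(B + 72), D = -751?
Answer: 120776446/21482989555805 + I*√679/21482989555805 ≈ 5.622e-6 + 1.2129e-12*I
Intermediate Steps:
A(B) = √(72 + B)
K = -I*√679/679 (K = 1/(√(72 - 751)) = 1/(√(-679)) = 1/(I*√679) = -I*√679/679 ≈ -0.038376*I)
1/(177874 + K) = 1/(177874 - I*√679/679)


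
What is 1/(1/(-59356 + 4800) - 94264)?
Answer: -54556/5142666785 ≈ -1.0609e-5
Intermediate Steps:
1/(1/(-59356 + 4800) - 94264) = 1/(1/(-54556) - 94264) = 1/(-1/54556 - 94264) = 1/(-5142666785/54556) = -54556/5142666785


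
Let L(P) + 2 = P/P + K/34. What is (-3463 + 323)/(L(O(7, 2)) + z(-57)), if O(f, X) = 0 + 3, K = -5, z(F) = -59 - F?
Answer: 106760/107 ≈ 997.76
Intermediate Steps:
O(f, X) = 3
L(P) = -39/34 (L(P) = -2 + (P/P - 5/34) = -2 + (1 - 5*1/34) = -2 + (1 - 5/34) = -2 + 29/34 = -39/34)
(-3463 + 323)/(L(O(7, 2)) + z(-57)) = (-3463 + 323)/(-39/34 + (-59 - 1*(-57))) = -3140/(-39/34 + (-59 + 57)) = -3140/(-39/34 - 2) = -3140/(-107/34) = -3140*(-34/107) = 106760/107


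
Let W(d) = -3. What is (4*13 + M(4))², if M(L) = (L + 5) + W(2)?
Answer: 3364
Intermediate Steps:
M(L) = 2 + L (M(L) = (L + 5) - 3 = (5 + L) - 3 = 2 + L)
(4*13 + M(4))² = (4*13 + (2 + 4))² = (52 + 6)² = 58² = 3364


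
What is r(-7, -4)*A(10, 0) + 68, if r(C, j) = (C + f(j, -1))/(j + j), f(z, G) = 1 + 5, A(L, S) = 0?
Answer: 68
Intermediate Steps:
f(z, G) = 6
r(C, j) = (6 + C)/(2*j) (r(C, j) = (C + 6)/(j + j) = (6 + C)/((2*j)) = (6 + C)*(1/(2*j)) = (6 + C)/(2*j))
r(-7, -4)*A(10, 0) + 68 = ((½)*(6 - 7)/(-4))*0 + 68 = ((½)*(-¼)*(-1))*0 + 68 = (⅛)*0 + 68 = 0 + 68 = 68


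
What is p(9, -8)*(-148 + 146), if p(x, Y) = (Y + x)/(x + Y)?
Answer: -2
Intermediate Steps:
p(x, Y) = 1 (p(x, Y) = (Y + x)/(Y + x) = 1)
p(9, -8)*(-148 + 146) = 1*(-148 + 146) = 1*(-2) = -2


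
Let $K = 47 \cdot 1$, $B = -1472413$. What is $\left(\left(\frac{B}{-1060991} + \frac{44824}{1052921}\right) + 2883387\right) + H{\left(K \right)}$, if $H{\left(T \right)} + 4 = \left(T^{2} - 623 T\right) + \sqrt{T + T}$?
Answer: $\frac{3190900024995210078}{1117139704711} + \sqrt{94} \approx 2.8563 \cdot 10^{6}$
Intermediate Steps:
$K = 47$
$H{\left(T \right)} = -4 + T^{2} - 623 T + \sqrt{2} \sqrt{T}$ ($H{\left(T \right)} = -4 + \left(\left(T^{2} - 623 T\right) + \sqrt{T + T}\right) = -4 + \left(\left(T^{2} - 623 T\right) + \sqrt{2 T}\right) = -4 + \left(\left(T^{2} - 623 T\right) + \sqrt{2} \sqrt{T}\right) = -4 + \left(T^{2} - 623 T + \sqrt{2} \sqrt{T}\right) = -4 + T^{2} - 623 T + \sqrt{2} \sqrt{T}$)
$\left(\left(\frac{B}{-1060991} + \frac{44824}{1052921}\right) + 2883387\right) + H{\left(K \right)} = \left(\left(- \frac{1472413}{-1060991} + \frac{44824}{1052921}\right) + 2883387\right) + \left(-4 + 47^{2} - 29281 + \sqrt{2} \sqrt{47}\right) = \left(\left(\left(-1472413\right) \left(- \frac{1}{1060991}\right) + 44824 \cdot \frac{1}{1052921}\right) + 2883387\right) + \left(-4 + 2209 - 29281 + \sqrt{94}\right) = \left(\left(\frac{1472413}{1060991} + \frac{44824}{1052921}\right) + 2883387\right) - \left(27076 - \sqrt{94}\right) = \left(\frac{1597892428957}{1117139704711} + 2883387\right) - \left(27076 - \sqrt{94}\right) = \frac{3221147699639965114}{1117139704711} - \left(27076 - \sqrt{94}\right) = \frac{3190900024995210078}{1117139704711} + \sqrt{94}$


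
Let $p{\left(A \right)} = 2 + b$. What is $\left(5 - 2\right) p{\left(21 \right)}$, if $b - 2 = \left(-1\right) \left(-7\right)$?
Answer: $33$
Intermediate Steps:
$b = 9$ ($b = 2 - -7 = 2 + 7 = 9$)
$p{\left(A \right)} = 11$ ($p{\left(A \right)} = 2 + 9 = 11$)
$\left(5 - 2\right) p{\left(21 \right)} = \left(5 - 2\right) 11 = 3 \cdot 11 = 33$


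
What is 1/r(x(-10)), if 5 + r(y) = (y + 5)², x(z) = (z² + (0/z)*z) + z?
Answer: 1/9020 ≈ 0.00011086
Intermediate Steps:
x(z) = z + z² (x(z) = (z² + 0*z) + z = (z² + 0) + z = z² + z = z + z²)
r(y) = -5 + (5 + y)² (r(y) = -5 + (y + 5)² = -5 + (5 + y)²)
1/r(x(-10)) = 1/(-5 + (5 - 10*(1 - 10))²) = 1/(-5 + (5 - 10*(-9))²) = 1/(-5 + (5 + 90)²) = 1/(-5 + 95²) = 1/(-5 + 9025) = 1/9020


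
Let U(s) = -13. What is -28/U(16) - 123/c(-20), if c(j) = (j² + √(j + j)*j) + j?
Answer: 194179/104260 - 123*I*√10/4010 ≈ 1.8624 - 0.096997*I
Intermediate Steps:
c(j) = j + j² + √2*j^(3/2) (c(j) = (j² + √(2*j)*j) + j = (j² + (√2*√j)*j) + j = (j² + √2*j^(3/2)) + j = j + j² + √2*j^(3/2))
-28/U(16) - 123/c(-20) = -28/(-13) - 123/(-20 + (-20)² + √2*(-20)^(3/2)) = -28*(-1/13) - 123/(-20 + 400 + √2*(-40*I*√5)) = 28/13 - 123/(-20 + 400 - 40*I*√10) = 28/13 - 123/(380 - 40*I*√10)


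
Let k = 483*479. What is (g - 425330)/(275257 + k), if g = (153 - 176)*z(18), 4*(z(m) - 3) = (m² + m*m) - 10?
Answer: -858135/1013228 ≈ -0.84693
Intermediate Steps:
z(m) = ½ + m²/2 (z(m) = 3 + ((m² + m*m) - 10)/4 = 3 + ((m² + m²) - 10)/4 = 3 + (2*m² - 10)/4 = 3 + (-10 + 2*m²)/4 = 3 + (-5/2 + m²/2) = ½ + m²/2)
k = 231357
g = -7475/2 (g = (153 - 176)*(½ + (½)*18²) = -23*(½ + (½)*324) = -23*(½ + 162) = -23*325/2 = -7475/2 ≈ -3737.5)
(g - 425330)/(275257 + k) = (-7475/2 - 425330)/(275257 + 231357) = -858135/2/506614 = -858135/2*1/506614 = -858135/1013228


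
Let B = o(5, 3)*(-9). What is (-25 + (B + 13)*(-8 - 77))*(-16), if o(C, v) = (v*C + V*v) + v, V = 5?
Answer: -385840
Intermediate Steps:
o(C, v) = 6*v + C*v (o(C, v) = (v*C + 5*v) + v = (C*v + 5*v) + v = (5*v + C*v) + v = 6*v + C*v)
B = -297 (B = (3*(6 + 5))*(-9) = (3*11)*(-9) = 33*(-9) = -297)
(-25 + (B + 13)*(-8 - 77))*(-16) = (-25 + (-297 + 13)*(-8 - 77))*(-16) = (-25 - 284*(-85))*(-16) = (-25 + 24140)*(-16) = 24115*(-16) = -385840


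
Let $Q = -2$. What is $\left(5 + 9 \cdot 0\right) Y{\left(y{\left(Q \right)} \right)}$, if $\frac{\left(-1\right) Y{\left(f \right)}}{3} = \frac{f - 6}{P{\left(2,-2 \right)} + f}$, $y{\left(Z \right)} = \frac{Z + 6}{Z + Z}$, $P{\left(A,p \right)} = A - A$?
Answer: $-105$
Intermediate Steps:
$P{\left(A,p \right)} = 0$
$y{\left(Z \right)} = \frac{6 + Z}{2 Z}$
$Y{\left(f \right)} = - \frac{3 \left(-6 + f\right)}{f}$ ($Y{\left(f \right)} = - 3 \frac{f - 6}{0 + f} = - 3 \frac{-6 + f}{f} = - \frac{3 \left(-6 + f\right)}{f}$)
$\left(5 + 9 \cdot 0\right) Y{\left(y{\left(Q \right)} \right)} = \left(5 + 9 \cdot 0\right) \left(-3 + \frac{18}{\frac{1}{2} \frac{1}{-2} \left(6 - 2\right)}\right) = \left(5 + 0\right) \left(-3 + \frac{18}{\frac{1}{2} \left(- \frac{1}{2}\right) 4}\right) = 5 \left(-3 + \frac{18}{-1}\right) = 5 \left(-3 + 18 \left(-1\right)\right) = 5 \left(-3 - 18\right) = 5 \left(-21\right) = -105$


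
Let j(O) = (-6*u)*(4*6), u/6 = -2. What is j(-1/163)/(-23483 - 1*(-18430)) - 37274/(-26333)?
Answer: 142842098/133060649 ≈ 1.0735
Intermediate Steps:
u = -12 (u = 6*(-2) = -12)
j(O) = 1728 (j(O) = (-6*(-12))*(4*6) = 72*24 = 1728)
j(-1/163)/(-23483 - 1*(-18430)) - 37274/(-26333) = 1728/(-23483 - 1*(-18430)) - 37274/(-26333) = 1728/(-23483 + 18430) - 37274*(-1/26333) = 1728/(-5053) + 37274/26333 = 1728*(-1/5053) + 37274/26333 = -1728/5053 + 37274/26333 = 142842098/133060649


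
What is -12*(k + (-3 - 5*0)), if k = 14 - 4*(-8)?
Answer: -516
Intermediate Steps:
k = 46 (k = 14 - 1*(-32) = 14 + 32 = 46)
-12*(k + (-3 - 5*0)) = -12*(46 + (-3 - 5*0)) = -12*(46 + (-3 + 0)) = -12*(46 - 3) = -12*43 = -516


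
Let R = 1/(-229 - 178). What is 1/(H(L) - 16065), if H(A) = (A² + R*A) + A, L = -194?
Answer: 407/8700633 ≈ 4.6778e-5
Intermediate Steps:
R = -1/407 (R = 1/(-407) = -1/407 ≈ -0.0024570)
H(A) = A² + 406*A/407 (H(A) = (A² - A/407) + A = A² + 406*A/407)
1/(H(L) - 16065) = 1/((1/407)*(-194)*(406 + 407*(-194)) - 16065) = 1/((1/407)*(-194)*(406 - 78958) - 16065) = 1/((1/407)*(-194)*(-78552) - 16065) = 1/(15239088/407 - 16065) = 1/(8700633/407) = 407/8700633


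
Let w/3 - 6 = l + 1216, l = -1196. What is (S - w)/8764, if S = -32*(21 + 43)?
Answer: -1063/4382 ≈ -0.24258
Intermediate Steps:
w = 78 (w = 18 + 3*(-1196 + 1216) = 18 + 3*20 = 18 + 60 = 78)
S = -2048 (S = -32*64 = -2048)
(S - w)/8764 = (-2048 - 1*78)/8764 = (-2048 - 78)*(1/8764) = -2126*1/8764 = -1063/4382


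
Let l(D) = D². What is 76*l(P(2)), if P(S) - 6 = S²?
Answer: 7600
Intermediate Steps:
P(S) = 6 + S²
76*l(P(2)) = 76*(6 + 2²)² = 76*(6 + 4)² = 76*10² = 76*100 = 7600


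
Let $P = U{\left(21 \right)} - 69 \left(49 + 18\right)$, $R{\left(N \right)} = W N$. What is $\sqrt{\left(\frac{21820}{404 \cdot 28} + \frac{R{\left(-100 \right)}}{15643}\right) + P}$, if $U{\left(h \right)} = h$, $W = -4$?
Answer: $\frac{i \sqrt{2250614110189674243}}{22119202} \approx 67.824 i$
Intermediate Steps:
$R{\left(N \right)} = - 4 N$
$P = -4602$ ($P = 21 - 69 \left(49 + 18\right) = 21 - 4623 = -4602$)
$\sqrt{\left(\frac{21820}{404 \cdot 28} + \frac{R{\left(-100 \right)}}{15643}\right) + P} = \sqrt{\left(\frac{21820}{404 \cdot 28} + \frac{\left(-4\right) \left(-100\right)}{15643}\right) - 4602} = \sqrt{\left(\frac{21820}{11312} + 400 \cdot \frac{1}{15643}\right) - 4602} = \sqrt{\left(21820 \cdot \frac{1}{11312} + \frac{400}{15643}\right) - 4602} = \sqrt{\left(\frac{5455}{2828} + \frac{400}{15643}\right) - 4602} = \sqrt{\frac{86463765}{44238404} - 4602} = \sqrt{- \frac{203498671443}{44238404}} = \frac{i \sqrt{2250614110189674243}}{22119202}$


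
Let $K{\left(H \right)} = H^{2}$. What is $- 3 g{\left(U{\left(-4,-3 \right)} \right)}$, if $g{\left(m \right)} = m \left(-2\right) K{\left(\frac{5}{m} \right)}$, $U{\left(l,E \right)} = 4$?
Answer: $\frac{75}{2} \approx 37.5$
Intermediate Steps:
$g{\left(m \right)} = - \frac{50}{m}$ ($g{\left(m \right)} = m \left(-2\right) \left(\frac{5}{m}\right)^{2} = - 2 m \frac{25}{m^{2}} = - \frac{50}{m}$)
$- 3 g{\left(U{\left(-4,-3 \right)} \right)} = - 3 \left(- \frac{50}{4}\right) = - 3 \left(\left(-50\right) \frac{1}{4}\right) = \left(-3\right) \left(- \frac{25}{2}\right) = \frac{75}{2}$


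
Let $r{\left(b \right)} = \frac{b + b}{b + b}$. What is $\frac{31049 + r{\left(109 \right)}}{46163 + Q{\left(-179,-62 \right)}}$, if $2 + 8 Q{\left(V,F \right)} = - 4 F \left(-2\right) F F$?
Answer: $- \frac{124200}{768661} \approx -0.16158$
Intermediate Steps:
$r{\left(b \right)} = 1$ ($r{\left(b \right)} = \frac{2 b}{2 b} = 2 b \frac{1}{2 b} = 1$)
$Q{\left(V,F \right)} = - \frac{1}{4} + F^{3}$ ($Q{\left(V,F \right)} = - \frac{1}{4} + \frac{- 4 F \left(-2\right) F F}{8} = - \frac{1}{4} + \frac{8 F F F}{8} = - \frac{1}{4} + \frac{8 F^{2} F}{8} = - \frac{1}{4} + \frac{8 F^{3}}{8} = - \frac{1}{4} + F^{3}$)
$\frac{31049 + r{\left(109 \right)}}{46163 + Q{\left(-179,-62 \right)}} = \frac{31049 + 1}{46163 + \left(- \frac{1}{4} + \left(-62\right)^{3}\right)} = \frac{31050}{46163 - \frac{953313}{4}} = \frac{31050}{- \frac{768661}{4}} = 31050 \left(- \frac{4}{768661}\right) = - \frac{124200}{768661}$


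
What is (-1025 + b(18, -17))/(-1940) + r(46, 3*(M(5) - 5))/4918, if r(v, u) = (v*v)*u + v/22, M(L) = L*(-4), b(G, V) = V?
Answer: -416280408/13118765 ≈ -31.732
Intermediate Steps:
M(L) = -4*L
r(v, u) = v/22 + u*v**2 (r(v, u) = v**2*u + v*(1/22) = u*v**2 + v/22 = v/22 + u*v**2)
(-1025 + b(18, -17))/(-1940) + r(46, 3*(M(5) - 5))/4918 = (-1025 - 17)/(-1940) + (46*(1/22 + (3*(-4*5 - 5))*46))/4918 = -1042*(-1/1940) + (46*(1/22 + (3*(-20 - 5))*46))*(1/4918) = 521/970 + (46*(1/22 + (3*(-25))*46))*(1/4918) = 521/970 + (46*(1/22 - 75*46))*(1/4918) = 521/970 + (46*(1/22 - 3450))*(1/4918) = 521/970 + (46*(-75899/22))*(1/4918) = 521/970 - 1745677/11*1/4918 = 521/970 - 1745677/54098 = -416280408/13118765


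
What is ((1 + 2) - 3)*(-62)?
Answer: 0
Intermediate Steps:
((1 + 2) - 3)*(-62) = (3 - 3)*(-62) = 0*(-62) = 0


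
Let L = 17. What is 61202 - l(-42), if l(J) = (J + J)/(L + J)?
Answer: 1529966/25 ≈ 61199.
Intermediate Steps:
l(J) = 2*J/(17 + J) (l(J) = (J + J)/(17 + J) = (2*J)/(17 + J) = 2*J/(17 + J))
61202 - l(-42) = 61202 - 2*(-42)/(17 - 42) = 61202 - 2*(-42)/(-25) = 61202 - 2*(-42)*(-1)/25 = 61202 - 1*84/25 = 61202 - 84/25 = 1529966/25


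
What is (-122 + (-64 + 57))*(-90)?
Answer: 11610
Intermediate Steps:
(-122 + (-64 + 57))*(-90) = (-122 - 7)*(-90) = -129*(-90) = 11610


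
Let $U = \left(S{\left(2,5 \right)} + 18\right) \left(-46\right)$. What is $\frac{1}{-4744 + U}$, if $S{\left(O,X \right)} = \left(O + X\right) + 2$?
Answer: $- \frac{1}{5986} \approx -0.00016706$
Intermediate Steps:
$S{\left(O,X \right)} = 2 + O + X$
$U = -1242$ ($U = \left(\left(2 + 2 + 5\right) + 18\right) \left(-46\right) = \left(9 + 18\right) \left(-46\right) = 27 \left(-46\right) = -1242$)
$\frac{1}{-4744 + U} = \frac{1}{-4744 - 1242} = \frac{1}{-5986} = - \frac{1}{5986}$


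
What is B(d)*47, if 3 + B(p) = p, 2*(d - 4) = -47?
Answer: -2115/2 ≈ -1057.5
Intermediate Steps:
d = -39/2 (d = 4 + (½)*(-47) = 4 - 47/2 = -39/2 ≈ -19.500)
B(p) = -3 + p
B(d)*47 = (-3 - 39/2)*47 = -45/2*47 = -2115/2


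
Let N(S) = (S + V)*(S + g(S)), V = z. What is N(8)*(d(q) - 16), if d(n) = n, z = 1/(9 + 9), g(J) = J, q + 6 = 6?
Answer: -18560/9 ≈ -2062.2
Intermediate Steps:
q = 0 (q = -6 + 6 = 0)
z = 1/18 ≈ 0.055556
V = 1/18 ≈ 0.055556
N(S) = 2*S*(1/18 + S) (N(S) = (S + 1/18)*(S + S) = (1/18 + S)*(2*S) = 2*S*(1/18 + S))
N(8)*(d(q) - 16) = ((⅑)*8*(1 + 18*8))*(0 - 16) = ((⅑)*8*(1 + 144))*(-16) = ((⅑)*8*145)*(-16) = (1160/9)*(-16) = -18560/9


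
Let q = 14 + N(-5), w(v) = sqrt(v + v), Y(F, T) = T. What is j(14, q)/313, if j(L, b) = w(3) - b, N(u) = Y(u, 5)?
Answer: -19/313 + sqrt(6)/313 ≈ -0.052877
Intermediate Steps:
N(u) = 5
w(v) = sqrt(2)*sqrt(v) (w(v) = sqrt(2*v) = sqrt(2)*sqrt(v))
q = 19 (q = 14 + 5 = 19)
j(L, b) = sqrt(6) - b (j(L, b) = sqrt(2)*sqrt(3) - b = sqrt(6) - b)
j(14, q)/313 = (sqrt(6) - 1*19)/313 = (sqrt(6) - 19)*(1/313) = (-19 + sqrt(6))*(1/313) = -19/313 + sqrt(6)/313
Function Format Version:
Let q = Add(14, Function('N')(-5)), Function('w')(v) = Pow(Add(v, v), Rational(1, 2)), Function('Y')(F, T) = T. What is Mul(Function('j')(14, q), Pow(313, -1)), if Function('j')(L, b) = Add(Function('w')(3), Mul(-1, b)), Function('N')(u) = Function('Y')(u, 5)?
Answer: Add(Rational(-19, 313), Mul(Rational(1, 313), Pow(6, Rational(1, 2)))) ≈ -0.052877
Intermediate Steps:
Function('N')(u) = 5
Function('w')(v) = Mul(Pow(2, Rational(1, 2)), Pow(v, Rational(1, 2))) (Function('w')(v) = Pow(Mul(2, v), Rational(1, 2)) = Mul(Pow(2, Rational(1, 2)), Pow(v, Rational(1, 2))))
q = 19 (q = Add(14, 5) = 19)
Function('j')(L, b) = Add(Pow(6, Rational(1, 2)), Mul(-1, b)) (Function('j')(L, b) = Add(Mul(Pow(2, Rational(1, 2)), Pow(3, Rational(1, 2))), Mul(-1, b)) = Add(Pow(6, Rational(1, 2)), Mul(-1, b)))
Mul(Function('j')(14, q), Pow(313, -1)) = Mul(Add(Pow(6, Rational(1, 2)), Mul(-1, 19)), Pow(313, -1)) = Mul(Add(Pow(6, Rational(1, 2)), -19), Rational(1, 313)) = Mul(Add(-19, Pow(6, Rational(1, 2))), Rational(1, 313)) = Add(Rational(-19, 313), Mul(Rational(1, 313), Pow(6, Rational(1, 2))))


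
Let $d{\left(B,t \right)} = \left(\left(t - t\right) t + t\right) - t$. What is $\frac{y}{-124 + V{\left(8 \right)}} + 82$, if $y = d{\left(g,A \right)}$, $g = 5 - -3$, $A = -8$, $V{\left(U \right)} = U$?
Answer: $82$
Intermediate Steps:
$g = 8$ ($g = 5 + 3 = 8$)
$d{\left(B,t \right)} = 0$ ($d{\left(B,t \right)} = \left(0 t + t\right) - t = \left(0 + t\right) - t = t - t = 0$)
$y = 0$
$\frac{y}{-124 + V{\left(8 \right)}} + 82 = \frac{1}{-124 + 8} \cdot 0 + 82 = \frac{1}{-116} \cdot 0 + 82 = \left(- \frac{1}{116}\right) 0 + 82 = 0 + 82 = 82$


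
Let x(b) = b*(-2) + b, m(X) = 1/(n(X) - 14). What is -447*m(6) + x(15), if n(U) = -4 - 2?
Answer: 147/20 ≈ 7.3500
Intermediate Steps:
n(U) = -6
m(X) = -1/20 (m(X) = 1/(-6 - 14) = 1/(-20) = -1/20)
x(b) = -b (x(b) = -2*b + b = -b)
-447*m(6) + x(15) = -447*(-1/20) - 1*15 = 447/20 - 15 = 147/20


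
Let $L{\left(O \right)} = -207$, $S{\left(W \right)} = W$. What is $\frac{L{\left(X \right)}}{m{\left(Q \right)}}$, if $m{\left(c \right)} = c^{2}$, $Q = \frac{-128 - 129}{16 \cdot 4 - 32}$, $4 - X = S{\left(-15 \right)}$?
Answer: $- \frac{211968}{66049} \approx -3.2093$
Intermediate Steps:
$X = 19$ ($X = 4 - -15 = 4 + 15 = 19$)
$Q = - \frac{257}{32}$ ($Q = - \frac{257}{64 - 32} = - \frac{257}{32} \approx -8.0313$)
$\frac{L{\left(X \right)}}{m{\left(Q \right)}} = - \frac{207}{\left(- \frac{257}{32}\right)^{2}} = - \frac{207}{\frac{66049}{1024}} = \left(-207\right) \frac{1024}{66049} = - \frac{211968}{66049}$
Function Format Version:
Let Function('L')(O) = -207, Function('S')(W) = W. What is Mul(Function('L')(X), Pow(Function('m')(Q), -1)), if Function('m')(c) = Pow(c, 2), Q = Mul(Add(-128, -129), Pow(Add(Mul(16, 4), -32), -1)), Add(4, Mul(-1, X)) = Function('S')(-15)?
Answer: Rational(-211968, 66049) ≈ -3.2093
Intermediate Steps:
X = 19 (X = Add(4, Mul(-1, -15)) = Add(4, 15) = 19)
Q = Rational(-257, 32) (Q = Mul(-257, Pow(Add(64, -32), -1)) = Mul(-257, Pow(32, -1)) = Mul(-257, Rational(1, 32)) = Rational(-257, 32) ≈ -8.0313)
Mul(Function('L')(X), Pow(Function('m')(Q), -1)) = Mul(-207, Pow(Pow(Rational(-257, 32), 2), -1)) = Mul(-207, Pow(Rational(66049, 1024), -1)) = Mul(-207, Rational(1024, 66049)) = Rational(-211968, 66049)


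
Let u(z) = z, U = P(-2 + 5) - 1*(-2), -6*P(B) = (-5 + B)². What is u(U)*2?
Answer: 8/3 ≈ 2.6667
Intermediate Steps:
P(B) = -(-5 + B)²/6
U = 4/3 (U = -(-5 + (-2 + 5))²/6 - 1*(-2) = -(-5 + 3)²/6 + 2 = -⅙*(-2)² + 2 = -⅙*4 + 2 = -⅔ + 2 = 4/3 ≈ 1.3333)
u(U)*2 = (4/3)*2 = 8/3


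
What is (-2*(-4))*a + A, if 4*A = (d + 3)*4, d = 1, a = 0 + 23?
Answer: 188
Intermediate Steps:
a = 23
A = 4 (A = ((1 + 3)*4)/4 = (4*4)/4 = (¼)*16 = 4)
(-2*(-4))*a + A = -2*(-4)*23 + 4 = 8*23 + 4 = 184 + 4 = 188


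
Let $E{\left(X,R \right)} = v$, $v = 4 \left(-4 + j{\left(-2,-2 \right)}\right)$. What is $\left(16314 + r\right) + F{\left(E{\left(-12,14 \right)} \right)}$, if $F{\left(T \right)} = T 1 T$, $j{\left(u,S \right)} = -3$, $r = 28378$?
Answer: $45476$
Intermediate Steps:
$v = -28$ ($v = 4 \left(-4 - 3\right) = 4 \left(-7\right) = -28$)
$E{\left(X,R \right)} = -28$
$F{\left(T \right)} = T^{2}$ ($F{\left(T \right)} = T T = T^{2}$)
$\left(16314 + r\right) + F{\left(E{\left(-12,14 \right)} \right)} = \left(16314 + 28378\right) + \left(-28\right)^{2} = 44692 + 784 = 45476$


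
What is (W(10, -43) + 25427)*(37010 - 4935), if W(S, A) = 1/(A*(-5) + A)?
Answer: 140278248375/172 ≈ 8.1557e+8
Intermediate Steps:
W(S, A) = -1/(4*A) (W(S, A) = 1/(-5*A + A) = 1/(-4*A) = -1/(4*A))
(W(10, -43) + 25427)*(37010 - 4935) = (-1/4/(-43) + 25427)*(37010 - 4935) = (-1/4*(-1/43) + 25427)*32075 = (1/172 + 25427)*32075 = (4373445/172)*32075 = 140278248375/172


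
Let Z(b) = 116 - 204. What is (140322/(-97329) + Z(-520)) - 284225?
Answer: -9224013433/32443 ≈ -2.8431e+5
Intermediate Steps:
Z(b) = -88
(140322/(-97329) + Z(-520)) - 284225 = (140322/(-97329) - 88) - 284225 = (140322*(-1/97329) - 88) - 284225 = (-46774/32443 - 88) - 284225 = -2901758/32443 - 284225 = -9224013433/32443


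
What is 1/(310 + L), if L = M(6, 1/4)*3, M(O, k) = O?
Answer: 1/328 ≈ 0.0030488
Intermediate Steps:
L = 18 (L = 6*3 = 18)
1/(310 + L) = 1/(310 + 18) = 1/328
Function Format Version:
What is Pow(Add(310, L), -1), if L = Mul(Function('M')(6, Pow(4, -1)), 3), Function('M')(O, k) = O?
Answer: Rational(1, 328) ≈ 0.0030488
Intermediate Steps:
L = 18 (L = Mul(6, 3) = 18)
Pow(Add(310, L), -1) = Pow(Add(310, 18), -1) = Pow(328, -1) = Rational(1, 328)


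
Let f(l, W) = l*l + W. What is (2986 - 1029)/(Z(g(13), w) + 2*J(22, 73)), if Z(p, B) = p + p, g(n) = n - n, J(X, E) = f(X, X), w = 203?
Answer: 1957/1012 ≈ 1.9338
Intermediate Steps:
f(l, W) = W + l² (f(l, W) = l² + W = W + l²)
J(X, E) = X + X²
g(n) = 0
Z(p, B) = 2*p
(2986 - 1029)/(Z(g(13), w) + 2*J(22, 73)) = (2986 - 1029)/(2*0 + 2*(22*(1 + 22))) = 1957/(0 + 2*(22*23)) = 1957/(0 + 2*506) = 1957/(0 + 1012) = 1957/1012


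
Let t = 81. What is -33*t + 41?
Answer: -2632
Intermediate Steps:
-33*t + 41 = -33*81 + 41 = -2673 + 41 = -2632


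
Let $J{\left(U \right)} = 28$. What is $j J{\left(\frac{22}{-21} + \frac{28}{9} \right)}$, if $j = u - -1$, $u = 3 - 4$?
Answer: $0$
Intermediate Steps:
$u = -1$
$j = 0$ ($j = -1 - -1 = -1 + 1 = 0$)
$j J{\left(\frac{22}{-21} + \frac{28}{9} \right)} = 0 \cdot 28 = 0$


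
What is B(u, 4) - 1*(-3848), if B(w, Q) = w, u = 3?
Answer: 3851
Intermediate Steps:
B(u, 4) - 1*(-3848) = 3 - 1*(-3848) = 3 + 3848 = 3851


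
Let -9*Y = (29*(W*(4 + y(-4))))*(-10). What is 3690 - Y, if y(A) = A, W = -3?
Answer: 3690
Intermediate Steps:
Y = 0 (Y = -29*(-3*(4 - 4))*(-10)/9 = -29*(-3*0)*(-10)/9 = -29*0*(-10)/9 = -0*(-10) = -⅑*0 = 0)
3690 - Y = 3690 - 1*0 = 3690 + 0 = 3690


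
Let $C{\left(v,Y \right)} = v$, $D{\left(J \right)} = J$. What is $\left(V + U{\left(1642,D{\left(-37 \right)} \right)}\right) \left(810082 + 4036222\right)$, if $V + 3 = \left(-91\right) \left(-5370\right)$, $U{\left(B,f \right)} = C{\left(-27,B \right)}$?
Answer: $2368097986560$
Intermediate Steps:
$U{\left(B,f \right)} = -27$
$V = 488667$ ($V = -3 - -488670 = -3 + 488670 = 488667$)
$\left(V + U{\left(1642,D{\left(-37 \right)} \right)}\right) \left(810082 + 4036222\right) = \left(488667 - 27\right) \left(810082 + 4036222\right) = 488640 \cdot 4846304 = 2368097986560$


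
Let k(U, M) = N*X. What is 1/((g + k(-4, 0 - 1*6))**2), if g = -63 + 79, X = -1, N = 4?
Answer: 1/144 ≈ 0.0069444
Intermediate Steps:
k(U, M) = -4 (k(U, M) = 4*(-1) = -4)
g = 16
1/((g + k(-4, 0 - 1*6))**2) = 1/((16 - 4)**2) = 1/(12**2) = 1/144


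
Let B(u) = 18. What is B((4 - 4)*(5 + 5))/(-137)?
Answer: -18/137 ≈ -0.13139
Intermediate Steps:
B((4 - 4)*(5 + 5))/(-137) = 18/(-137) = 18*(-1/137) = -18/137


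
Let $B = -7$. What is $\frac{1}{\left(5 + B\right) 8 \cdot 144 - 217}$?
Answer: $- \frac{1}{2521} \approx -0.00039667$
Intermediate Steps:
$\frac{1}{\left(5 + B\right) 8 \cdot 144 - 217} = \frac{1}{\left(5 - 7\right) 8 \cdot 144 - 217} = \frac{1}{\left(-2\right) 8 \cdot 144 - 217} = \frac{1}{\left(-16\right) 144 - 217} = \frac{1}{-2304 - 217} = \frac{1}{-2521} = - \frac{1}{2521}$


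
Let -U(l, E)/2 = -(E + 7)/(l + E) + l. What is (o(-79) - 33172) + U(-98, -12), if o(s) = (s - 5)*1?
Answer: -363659/11 ≈ -33060.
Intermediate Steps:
U(l, E) = -2*l + 2*(7 + E)/(E + l) (U(l, E) = -2*(-(E + 7)/(l + E) + l) = -2*(-(7 + E)/(E + l) + l) = -2*(l - (7 + E)/(E + l)) = -2*l + 2*(7 + E)/(E + l))
o(s) = -5 + s (o(s) = (-5 + s)*1 = -5 + s)
(o(-79) - 33172) + U(-98, -12) = ((-5 - 79) - 33172) + 2*(7 - 12 - 1*(-98)² - 1*(-12)*(-98))/(-12 - 98) = (-84 - 33172) + 2*(7 - 12 - 1*9604 - 1176)/(-110) = -33256 + 2*(-1/110)*(7 - 12 - 9604 - 1176) = -33256 + 2*(-1/110)*(-10785) = -33256 + 2157/11 = -363659/11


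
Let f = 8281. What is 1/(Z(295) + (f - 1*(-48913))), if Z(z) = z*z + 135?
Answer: 1/144354 ≈ 6.9274e-6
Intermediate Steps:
Z(z) = 135 + z² (Z(z) = z² + 135 = 135 + z²)
1/(Z(295) + (f - 1*(-48913))) = 1/((135 + 295²) + (8281 - 1*(-48913))) = 1/((135 + 87025) + (8281 + 48913)) = 1/(87160 + 57194) = 1/144354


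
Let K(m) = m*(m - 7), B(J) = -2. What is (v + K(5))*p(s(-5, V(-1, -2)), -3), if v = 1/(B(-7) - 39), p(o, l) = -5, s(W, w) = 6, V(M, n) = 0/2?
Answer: 2055/41 ≈ 50.122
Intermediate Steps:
V(M, n) = 0 (V(M, n) = 0*(½) = 0)
v = -1/41 (v = 1/(-2 - 39) = 1/(-41) = -1/41 ≈ -0.024390)
K(m) = m*(-7 + m)
(v + K(5))*p(s(-5, V(-1, -2)), -3) = (-1/41 + 5*(-7 + 5))*(-5) = (-1/41 + 5*(-2))*(-5) = (-1/41 - 10)*(-5) = -411/41*(-5) = 2055/41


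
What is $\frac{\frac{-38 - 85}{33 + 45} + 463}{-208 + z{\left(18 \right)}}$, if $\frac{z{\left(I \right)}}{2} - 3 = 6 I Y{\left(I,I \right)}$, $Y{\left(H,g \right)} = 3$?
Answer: $\frac{11997}{11596} \approx 1.0346$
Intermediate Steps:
$z{\left(I \right)} = 6 + 36 I$ ($z{\left(I \right)} = 6 + 2 \cdot 6 I 3 = 6 + 2 \cdot 18 I = 6 + 36 I$)
$\frac{\frac{-38 - 85}{33 + 45} + 463}{-208 + z{\left(18 \right)}} = \frac{\frac{-38 - 85}{33 + 45} + 463}{-208 + \left(6 + 36 \cdot 18\right)} = \frac{- \frac{123}{78} + 463}{-208 + \left(6 + 648\right)} = \frac{\left(-123\right) \frac{1}{78} + 463}{-208 + 654} = \frac{- \frac{41}{26} + 463}{446} = \frac{11997}{26} \cdot \frac{1}{446} = \frac{11997}{11596}$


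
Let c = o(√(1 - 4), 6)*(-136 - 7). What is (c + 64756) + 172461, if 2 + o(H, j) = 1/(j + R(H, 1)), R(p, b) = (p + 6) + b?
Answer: 40848657/172 + 143*I*√3/172 ≈ 2.3749e+5 + 1.44*I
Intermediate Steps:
R(p, b) = 6 + b + p (R(p, b) = (6 + p) + b = 6 + b + p)
o(H, j) = -2 + 1/(7 + H + j) (o(H, j) = -2 + 1/(j + (6 + 1 + H)) = -2 + 1/(j + (7 + H)) = -2 + 1/(7 + H + j))
c = -143*(-25 - 2*I*√3)/(13 + I*√3) (c = ((-13 - 2*√(1 - 4) - 2*6)/(7 + √(1 - 4) + 6))*(-136 - 7) = ((-13 - 2*I*√3 - 12)/(7 + √(-3) + 6))*(-143) = ((-13 - 2*I*√3 - 12)/(7 + I*√3 + 6))*(-143) = ((-13 - 2*I*√3 - 12)/(13 + I*√3))*(-143) = ((-25 - 2*I*√3)/(13 + I*√3))*(-143) = -143*(-25 - 2*I*√3)/(13 + I*√3) ≈ 275.19 + 1.44*I)
(c + 64756) + 172461 = ((47333/172 + 143*I*√3/172) + 64756) + 172461 = (11185365/172 + 143*I*√3/172) + 172461 = 40848657/172 + 143*I*√3/172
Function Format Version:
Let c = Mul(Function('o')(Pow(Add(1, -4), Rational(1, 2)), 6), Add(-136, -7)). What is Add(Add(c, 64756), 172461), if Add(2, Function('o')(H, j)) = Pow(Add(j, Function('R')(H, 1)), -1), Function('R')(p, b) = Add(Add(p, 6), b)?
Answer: Add(Rational(40848657, 172), Mul(Rational(143, 172), I, Pow(3, Rational(1, 2)))) ≈ Add(2.3749e+5, Mul(1.4400, I))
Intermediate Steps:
Function('R')(p, b) = Add(6, b, p) (Function('R')(p, b) = Add(Add(6, p), b) = Add(6, b, p))
Function('o')(H, j) = Add(-2, Pow(Add(7, H, j), -1)) (Function('o')(H, j) = Add(-2, Pow(Add(j, Add(6, 1, H)), -1)) = Add(-2, Pow(Add(j, Add(7, H)), -1)) = Add(-2, Pow(Add(7, H, j), -1)))
c = Mul(-143, Pow(Add(13, Mul(I, Pow(3, Rational(1, 2)))), -1), Add(-25, Mul(-2, I, Pow(3, Rational(1, 2))))) (c = Mul(Mul(Pow(Add(7, Pow(Add(1, -4), Rational(1, 2)), 6), -1), Add(-13, Mul(-2, Pow(Add(1, -4), Rational(1, 2))), Mul(-2, 6))), Add(-136, -7)) = Mul(Mul(Pow(Add(7, Pow(-3, Rational(1, 2)), 6), -1), Add(-13, Mul(-2, Pow(-3, Rational(1, 2))), -12)), -143) = Mul(Mul(Pow(Add(7, Mul(I, Pow(3, Rational(1, 2))), 6), -1), Add(-13, Mul(-2, Mul(I, Pow(3, Rational(1, 2)))), -12)), -143) = Mul(Mul(Pow(Add(13, Mul(I, Pow(3, Rational(1, 2)))), -1), Add(-13, Mul(-2, I, Pow(3, Rational(1, 2))), -12)), -143) = Mul(Mul(Pow(Add(13, Mul(I, Pow(3, Rational(1, 2)))), -1), Add(-25, Mul(-2, I, Pow(3, Rational(1, 2))))), -143) = Mul(-143, Pow(Add(13, Mul(I, Pow(3, Rational(1, 2)))), -1), Add(-25, Mul(-2, I, Pow(3, Rational(1, 2))))) ≈ Add(275.19, Mul(1.4400, I)))
Add(Add(c, 64756), 172461) = Add(Add(Add(Rational(47333, 172), Mul(Rational(143, 172), I, Pow(3, Rational(1, 2)))), 64756), 172461) = Add(Add(Rational(11185365, 172), Mul(Rational(143, 172), I, Pow(3, Rational(1, 2)))), 172461) = Add(Rational(40848657, 172), Mul(Rational(143, 172), I, Pow(3, Rational(1, 2))))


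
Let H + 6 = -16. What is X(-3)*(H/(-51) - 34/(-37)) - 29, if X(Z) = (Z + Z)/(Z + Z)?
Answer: -52175/1887 ≈ -27.650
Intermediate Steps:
H = -22 (H = -6 - 16 = -22)
X(Z) = 1 (X(Z) = (2*Z)/((2*Z)) = (2*Z)*(1/(2*Z)) = 1)
X(-3)*(H/(-51) - 34/(-37)) - 29 = 1*(-22/(-51) - 34/(-37)) - 29 = 1*(-22*(-1/51) - 34*(-1/37)) - 29 = 1*(22/51 + 34/37) - 29 = 1*(2548/1887) - 29 = 2548/1887 - 29 = -52175/1887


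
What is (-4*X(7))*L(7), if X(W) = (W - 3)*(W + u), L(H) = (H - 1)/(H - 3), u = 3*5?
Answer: -528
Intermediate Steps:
u = 15
L(H) = (-1 + H)/(-3 + H)
X(W) = (-3 + W)*(15 + W) (X(W) = (W - 3)*(W + 15) = (-3 + W)*(15 + W))
(-4*X(7))*L(7) = (-4*(-45 + 7² + 12*7))*((-1 + 7)/(-3 + 7)) = (-4*(-45 + 49 + 84))*(6/4) = (-4*88)*((¼)*6) = -352*3/2 = -528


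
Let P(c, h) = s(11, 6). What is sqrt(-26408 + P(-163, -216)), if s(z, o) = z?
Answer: 3*I*sqrt(2933) ≈ 162.47*I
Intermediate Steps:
P(c, h) = 11
sqrt(-26408 + P(-163, -216)) = sqrt(-26408 + 11) = sqrt(-26397) = 3*I*sqrt(2933)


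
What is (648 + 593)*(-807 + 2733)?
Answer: 2390166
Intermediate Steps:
(648 + 593)*(-807 + 2733) = 1241*1926 = 2390166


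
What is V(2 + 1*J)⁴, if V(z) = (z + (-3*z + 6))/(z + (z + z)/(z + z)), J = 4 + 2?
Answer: 10000/6561 ≈ 1.5242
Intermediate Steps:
J = 6
V(z) = (6 - 2*z)/(1 + z) (V(z) = (z + (6 - 3*z))/(z + (2*z)/((2*z))) = (6 - 2*z)/(z + (2*z)*(1/(2*z))) = (6 - 2*z)/(z + 1) = (6 - 2*z)/(1 + z))
V(2 + 1*J)⁴ = (2*(3 - (2 + 1*6))/(1 + (2 + 1*6)))⁴ = (2*(3 - (2 + 6))/(1 + (2 + 6)))⁴ = (2*(3 - 1*8)/(1 + 8))⁴ = (2*(3 - 8)/9)⁴ = (2*(⅑)*(-5))⁴ = (-10/9)⁴ = 10000/6561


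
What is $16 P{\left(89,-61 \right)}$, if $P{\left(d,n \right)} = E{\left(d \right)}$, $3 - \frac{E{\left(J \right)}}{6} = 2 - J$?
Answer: $8640$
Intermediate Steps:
$E{\left(J \right)} = 6 + 6 J$ ($E{\left(J \right)} = 18 - 6 \left(2 - J\right) = 18 + \left(-12 + 6 J\right) = 6 + 6 J$)
$P{\left(d,n \right)} = 6 + 6 d$
$16 P{\left(89,-61 \right)} = 16 \left(6 + 6 \cdot 89\right) = 16 \left(6 + 534\right) = 16 \cdot 540 = 8640$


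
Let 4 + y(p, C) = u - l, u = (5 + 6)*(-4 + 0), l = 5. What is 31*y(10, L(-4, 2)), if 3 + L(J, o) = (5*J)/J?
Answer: -1643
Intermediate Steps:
u = -44 (u = 11*(-4) = -44)
L(J, o) = 2 (L(J, o) = -3 + (5*J)/J = -3 + 5 = 2)
y(p, C) = -53 (y(p, C) = -4 + (-44 - 1*5) = -4 + (-44 - 5) = -4 - 49 = -53)
31*y(10, L(-4, 2)) = 31*(-53) = -1643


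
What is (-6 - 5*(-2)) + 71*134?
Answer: 9518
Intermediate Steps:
(-6 - 5*(-2)) + 71*134 = (-6 + 10) + 9514 = 4 + 9514 = 9518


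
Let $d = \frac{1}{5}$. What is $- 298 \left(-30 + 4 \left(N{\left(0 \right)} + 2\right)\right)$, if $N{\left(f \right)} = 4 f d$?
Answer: $6556$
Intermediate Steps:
$d = \frac{1}{5} \approx 0.2$
$N{\left(f \right)} = \frac{4 f}{5}$ ($N{\left(f \right)} = 4 f \frac{1}{5} = \frac{4 f}{5}$)
$- 298 \left(-30 + 4 \left(N{\left(0 \right)} + 2\right)\right) = - 298 \left(-30 + 4 \left(\frac{4}{5} \cdot 0 + 2\right)\right) = - 298 \left(-30 + 4 \left(0 + 2\right)\right) = - 298 \left(-30 + 4 \cdot 2\right) = - 298 \left(-30 + 8\right) = \left(-298\right) \left(-22\right) = 6556$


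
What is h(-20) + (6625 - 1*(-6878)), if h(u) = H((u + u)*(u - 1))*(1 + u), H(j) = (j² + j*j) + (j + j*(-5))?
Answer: -26735457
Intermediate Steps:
H(j) = -4*j + 2*j² (H(j) = (j² + j²) + (j - 5*j) = 2*j² - 4*j = -4*j + 2*j²)
h(u) = 4*u*(1 + u)*(-1 + u)*(-2 + 2*u*(-1 + u)) (h(u) = (2*((u + u)*(u - 1))*(-2 + (u + u)*(u - 1)))*(1 + u) = (2*((2*u)*(-1 + u))*(-2 + (2*u)*(-1 + u)))*(1 + u) = (2*(2*u*(-1 + u))*(-2 + 2*u*(-1 + u)))*(1 + u) = (4*u*(-1 + u)*(-2 + 2*u*(-1 + u)))*(1 + u) = 4*u*(1 + u)*(-1 + u)*(-2 + 2*u*(-1 + u)))
h(-20) + (6625 - 1*(-6878)) = 8*(-20)*(1 - 20)*(-1 - 20)*(-1 - 20*(-1 - 20)) + (6625 - 1*(-6878)) = 8*(-20)*(-19)*(-21)*(-1 - 20*(-21)) + (6625 + 6878) = 8*(-20)*(-19)*(-21)*(-1 + 420) + 13503 = 8*(-20)*(-19)*(-21)*419 + 13503 = -26748960 + 13503 = -26735457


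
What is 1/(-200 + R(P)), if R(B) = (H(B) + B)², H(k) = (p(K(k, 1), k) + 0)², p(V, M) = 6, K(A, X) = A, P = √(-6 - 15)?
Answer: -I/(-1075*I + 72*√21) ≈ 0.00085015 - 0.00026093*I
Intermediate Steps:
P = I*√21 (P = √(-21) = I*√21 ≈ 4.5826*I)
H(k) = 36 (H(k) = (6 + 0)² = 6² = 36)
R(B) = (36 + B)²
1/(-200 + R(P)) = 1/(-200 + (36 + I*√21)²)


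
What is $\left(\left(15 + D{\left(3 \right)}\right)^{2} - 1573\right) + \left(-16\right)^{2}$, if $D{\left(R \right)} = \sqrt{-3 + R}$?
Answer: $-1092$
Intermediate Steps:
$\left(\left(15 + D{\left(3 \right)}\right)^{2} - 1573\right) + \left(-16\right)^{2} = \left(\left(15 + \sqrt{-3 + 3}\right)^{2} - 1573\right) + \left(-16\right)^{2} = \left(\left(15 + \sqrt{0}\right)^{2} - 1573\right) + 256 = \left(\left(15 + 0\right)^{2} - 1573\right) + 256 = \left(15^{2} - 1573\right) + 256 = \left(225 - 1573\right) + 256 = -1348 + 256 = -1092$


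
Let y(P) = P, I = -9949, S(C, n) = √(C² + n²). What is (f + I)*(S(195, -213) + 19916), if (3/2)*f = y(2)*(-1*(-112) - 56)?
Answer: -589971668/3 - 29623*√9266 ≈ -1.9951e+8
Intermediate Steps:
f = 224/3 (f = 2*(2*(-1*(-112) - 56))/3 = 2*(2*(112 - 56))/3 = 2*(2*56)/3 = (⅔)*112 = 224/3 ≈ 74.667)
(f + I)*(S(195, -213) + 19916) = (224/3 - 9949)*(√(195² + (-213)²) + 19916) = -29623*(√(38025 + 45369) + 19916)/3 = -29623*(√83394 + 19916)/3 = -29623*(3*√9266 + 19916)/3 = -29623*(19916 + 3*√9266)/3 = -589971668/3 - 29623*√9266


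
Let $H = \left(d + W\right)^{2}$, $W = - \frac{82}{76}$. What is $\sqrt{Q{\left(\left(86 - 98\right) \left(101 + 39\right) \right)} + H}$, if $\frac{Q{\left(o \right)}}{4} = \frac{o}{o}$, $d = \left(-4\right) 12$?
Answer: $\frac{\sqrt{3484001}}{38} \approx 49.12$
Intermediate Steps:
$W = - \frac{41}{38}$ ($W = \left(-82\right) \frac{1}{76} = - \frac{41}{38} \approx -1.0789$)
$d = -48$
$Q{\left(o \right)} = 4$ ($Q{\left(o \right)} = 4 \frac{o}{o} = 4 \cdot 1 = 4$)
$H = \frac{3478225}{1444}$ ($H = \left(-48 - \frac{41}{38}\right)^{2} = \left(- \frac{1865}{38}\right)^{2} = \frac{3478225}{1444} \approx 2408.7$)
$\sqrt{Q{\left(\left(86 - 98\right) \left(101 + 39\right) \right)} + H} = \sqrt{4 + \frac{3478225}{1444}} = \sqrt{\frac{3484001}{1444}} = \frac{\sqrt{3484001}}{38}$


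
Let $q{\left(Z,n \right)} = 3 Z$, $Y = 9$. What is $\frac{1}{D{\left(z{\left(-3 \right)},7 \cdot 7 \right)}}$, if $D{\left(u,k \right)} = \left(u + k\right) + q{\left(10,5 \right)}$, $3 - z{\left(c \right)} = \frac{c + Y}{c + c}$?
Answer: $\frac{1}{83} \approx 0.012048$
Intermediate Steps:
$z{\left(c \right)} = 3 - \frac{9 + c}{2 c}$ ($z{\left(c \right)} = 3 - \frac{c + 9}{c + c} = 3 - \frac{9 + c}{2 c}$)
$D{\left(u,k \right)} = 30 + k + u$ ($D{\left(u,k \right)} = \left(u + k\right) + 3 \cdot 10 = \left(k + u\right) + 30 = 30 + k + u$)
$\frac{1}{D{\left(z{\left(-3 \right)},7 \cdot 7 \right)}} = \frac{1}{30 + 7 \cdot 7 + \frac{-9 + 5 \left(-3\right)}{2 \left(-3\right)}} = \frac{1}{30 + 49 + \frac{1}{2} \left(- \frac{1}{3}\right) \left(-9 - 15\right)} = \frac{1}{30 + 49 + \frac{1}{2} \left(- \frac{1}{3}\right) \left(-24\right)} = \frac{1}{30 + 49 + 4} = \frac{1}{83}$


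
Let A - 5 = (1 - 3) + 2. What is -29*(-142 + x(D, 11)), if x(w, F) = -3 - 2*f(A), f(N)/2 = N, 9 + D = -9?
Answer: 4785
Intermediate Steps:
D = -18 (D = -9 - 9 = -18)
A = 5 (A = 5 + ((1 - 3) + 2) = 5 + (-2 + 2) = 5 + 0 = 5)
f(N) = 2*N
x(w, F) = -23 (x(w, F) = -3 - 4*5 = -3 - 2*10 = -3 - 20 = -23)
-29*(-142 + x(D, 11)) = -29*(-142 - 23) = -29*(-165) = 4785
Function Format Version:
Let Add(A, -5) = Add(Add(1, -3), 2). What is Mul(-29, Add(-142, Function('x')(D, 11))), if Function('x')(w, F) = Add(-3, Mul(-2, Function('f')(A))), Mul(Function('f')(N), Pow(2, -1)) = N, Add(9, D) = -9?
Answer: 4785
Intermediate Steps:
D = -18 (D = Add(-9, -9) = -18)
A = 5 (A = Add(5, Add(Add(1, -3), 2)) = Add(5, Add(-2, 2)) = Add(5, 0) = 5)
Function('f')(N) = Mul(2, N)
Function('x')(w, F) = -23 (Function('x')(w, F) = Add(-3, Mul(-2, Mul(2, 5))) = Add(-3, Mul(-2, 10)) = Add(-3, -20) = -23)
Mul(-29, Add(-142, Function('x')(D, 11))) = Mul(-29, Add(-142, -23)) = Mul(-29, -165) = 4785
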